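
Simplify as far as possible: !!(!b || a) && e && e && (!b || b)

(!b || a) && e

!!(!b || a) && e && e && (!b || b)
= !!(!b || a) && e && e   (complement / identity)
= (!b || a) && e && e   (double negation)
= (!b || a) && e   (idempotence)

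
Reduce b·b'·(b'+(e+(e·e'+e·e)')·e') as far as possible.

b·b'·(b'+(e+(e·e'+e·e)')·e')
= b·b'·(b'+(e+e')·e')   — distribution
= b·b'·(b'+e')   — complement / identity
= b·b'   — absorption
= 0   — complement

0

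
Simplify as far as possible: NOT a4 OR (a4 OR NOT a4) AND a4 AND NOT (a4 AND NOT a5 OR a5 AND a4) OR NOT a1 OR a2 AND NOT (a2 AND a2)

NOT a4 OR NOT a1

NOT a4 OR (a4 OR NOT a4) AND a4 AND NOT (a4 AND NOT a5 OR a5 AND a4) OR NOT a1 OR a2 AND NOT (a2 AND a2)
= NOT a4 OR (a4 OR NOT a4) AND a4 AND NOT a4 OR NOT a1 OR a2 AND NOT (a2 AND a2)   (distribution)
= NOT a4 OR a4 AND NOT a4 OR NOT a1 OR a2 AND NOT (a2 AND a2)   (complement / identity)
= NOT a4 OR NOT a1 OR a2 AND NOT (a2 AND a2)   (complement / identity)
= NOT a4 OR NOT a1 OR a2 AND NOT a2   (idempotence)
= NOT a4 OR NOT a1   (complement / identity)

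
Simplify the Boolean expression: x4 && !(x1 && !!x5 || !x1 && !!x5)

x4 && !x5

x4 && !(x1 && !!x5 || !x1 && !!x5)
= x4 && !!!x5   (distribution)
= x4 && !x5   (double negation)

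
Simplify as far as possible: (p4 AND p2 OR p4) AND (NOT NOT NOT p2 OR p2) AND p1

(p4 AND p2 OR p4) AND (NOT NOT NOT p2 OR p2) AND p1
= p4 AND (NOT NOT NOT p2 OR p2) AND p1
= p4 AND (NOT p2 OR p2) AND p1
= p4 AND p1

p4 AND p1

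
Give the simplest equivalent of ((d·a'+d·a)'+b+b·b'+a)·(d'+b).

((d·a'+d·a)'+b+b·b'+a)·(d'+b)
= (d'+b+b·b'+a)·(d'+b)   — distribution
= (d'+b+a)·(d'+b)   — complement / identity
= d'+b   — absorption

d'+b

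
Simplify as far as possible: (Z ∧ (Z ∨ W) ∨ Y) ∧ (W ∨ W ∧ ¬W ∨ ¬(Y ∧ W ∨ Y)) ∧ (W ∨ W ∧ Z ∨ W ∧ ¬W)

(Z ∧ (Z ∨ W) ∨ Y) ∧ (W ∨ W ∧ ¬W ∨ ¬(Y ∧ W ∨ Y)) ∧ (W ∨ W ∧ Z ∨ W ∧ ¬W)
= (Z ∧ (Z ∨ W) ∨ Y) ∧ (W ∨ W ∧ ¬W ∨ ¬(Y ∧ W ∨ Y)) ∧ (W ∨ W ∧ ¬W)
= (Z ∧ (Z ∨ W) ∨ Y) ∧ (W ∨ W ∧ ¬W ∨ ¬Y) ∧ (W ∨ W ∧ ¬W)
= (Z ∧ (Z ∨ W) ∨ Y) ∧ (W ∨ W ∧ ¬W)
= (Z ∧ (Z ∨ W) ∨ Y) ∧ W
= (Z ∨ Y) ∧ W

(Z ∨ Y) ∧ W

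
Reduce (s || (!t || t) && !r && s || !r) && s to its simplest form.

(s || (!t || t) && !r && s || !r) && s
= (s || !r && s || !r) && s   — complement / identity
= (s || !r) && s   — absorption
= s   — absorption

s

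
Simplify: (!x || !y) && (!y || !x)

(!x || !y) && (!y || !x)
= !x && !x || !y   (distribution)
= !x || !y   (idempotence)

!x || !y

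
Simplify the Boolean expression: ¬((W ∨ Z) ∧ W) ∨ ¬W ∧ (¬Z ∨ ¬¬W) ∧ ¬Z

¬W

¬((W ∨ Z) ∧ W) ∨ ¬W ∧ (¬Z ∨ ¬¬W) ∧ ¬Z
= ¬W ∨ ¬W ∧ (¬Z ∨ ¬¬W) ∧ ¬Z   [absorption]
= ¬W ∨ ¬W ∧ (¬Z ∨ W) ∧ ¬Z   [double negation]
= ¬W ∨ ¬W ∧ ¬Z   [absorption]
= ¬W   [absorption]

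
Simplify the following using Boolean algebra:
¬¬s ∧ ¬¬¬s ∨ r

¬¬s ∧ ¬¬¬s ∨ r
= ¬¬s ∧ ¬s ∨ r   — double negation
= s ∧ ¬s ∨ r   — double negation
= r   — complement / identity

r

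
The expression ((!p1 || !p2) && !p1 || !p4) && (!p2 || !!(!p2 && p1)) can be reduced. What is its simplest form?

((!p1 || !p2) && !p1 || !p4) && (!p2 || !!(!p2 && p1))
= ((!p1 || !p2) && !p1 || !p4) && (!p2 || !p2 && p1)   (double negation)
= ((!p1 || !p2) && !p1 || !p4) && !p2   (absorption)
= (!p1 || !p4) && !p2   (absorption)

(!p1 || !p4) && !p2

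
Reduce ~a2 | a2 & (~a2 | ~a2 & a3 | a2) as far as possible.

1

~a2 | a2 & (~a2 | ~a2 & a3 | a2)
= ~a2 | a2 & (~a2 | a2)   — absorption
= ~a2 | a2   — complement / identity
= 1   — complement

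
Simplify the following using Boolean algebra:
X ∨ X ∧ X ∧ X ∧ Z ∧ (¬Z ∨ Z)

X

X ∨ X ∧ X ∧ X ∧ Z ∧ (¬Z ∨ Z)
= X ∨ X ∧ X ∧ Z ∧ (¬Z ∨ Z)   (idempotence)
= X ∨ X ∧ Z ∧ (¬Z ∨ Z)   (idempotence)
= X ∨ X ∧ Z   (complement / identity)
= X   (absorption)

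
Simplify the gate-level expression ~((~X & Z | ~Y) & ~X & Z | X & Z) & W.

~((~X & Z | ~Y) & ~X & Z | X & Z) & W
= ~(~X & Z | X & Z) & W   [absorption]
= ~Z & W   [distribution]

~Z & W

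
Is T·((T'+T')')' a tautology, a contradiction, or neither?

T·((T'+T')')'
= T·(T·T)'
= T·T'
= 0

contradiction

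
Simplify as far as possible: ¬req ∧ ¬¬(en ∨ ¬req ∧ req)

¬req ∧ en

¬req ∧ ¬¬(en ∨ ¬req ∧ req)
= ¬req ∧ (en ∨ ¬req ∧ req)   (double negation)
= ¬req ∧ en   (complement / identity)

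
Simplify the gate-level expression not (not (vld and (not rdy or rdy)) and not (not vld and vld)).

vld

not (not (vld and (not rdy or rdy)) and not (not vld and vld))
= vld and (not rdy or rdy) or not vld and vld   [De Morgan]
= vld and (not rdy or rdy)   [complement / identity]
= vld   [complement / identity]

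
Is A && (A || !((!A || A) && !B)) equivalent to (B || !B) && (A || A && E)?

E1: A && (A || !((!A || A) && !B))
    = A && (A || !!B)   [complement / identity]
    = A && (A || B)   [double negation]
    = A   [absorption]
E2: (B || !B) && (A || A && E)
    = A || A && E   [complement / identity]
    = A   [absorption]
Both reduce to A, so they are equivalent.

Yes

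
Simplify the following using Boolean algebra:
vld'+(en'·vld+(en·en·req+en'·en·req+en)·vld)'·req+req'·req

vld'

vld'+(en'·vld+(en·en·req+en'·en·req+en)·vld)'·req+req'·req
= vld'+(en'·vld+(en·req+en)·vld)'·req+req'·req   (distribution)
= vld'+(en'·vld+en·vld)'·req+req'·req   (absorption)
= vld'+(en'·vld+en·vld)'·req   (complement / identity)
= vld'+vld'·req   (distribution)
= vld'   (absorption)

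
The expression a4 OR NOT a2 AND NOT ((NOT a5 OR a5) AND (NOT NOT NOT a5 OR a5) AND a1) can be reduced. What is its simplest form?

a4 OR NOT a2 AND NOT a1

a4 OR NOT a2 AND NOT ((NOT a5 OR a5) AND (NOT NOT NOT a5 OR a5) AND a1)
= a4 OR NOT a2 AND NOT ((NOT a5 OR a5) AND (NOT a5 OR a5) AND a1)   [double negation]
= a4 OR NOT a2 AND NOT ((NOT a5 OR a5) AND a1)   [idempotence]
= a4 OR NOT a2 AND NOT a1   [complement / identity]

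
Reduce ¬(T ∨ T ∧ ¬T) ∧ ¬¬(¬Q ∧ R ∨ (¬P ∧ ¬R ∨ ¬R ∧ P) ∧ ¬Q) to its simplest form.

¬T ∧ ¬Q

¬(T ∨ T ∧ ¬T) ∧ ¬¬(¬Q ∧ R ∨ (¬P ∧ ¬R ∨ ¬R ∧ P) ∧ ¬Q)
= ¬(T ∨ T ∧ ¬T) ∧ ¬¬(¬Q ∧ R ∨ ¬R ∧ ¬Q)
= ¬(T ∨ T ∧ ¬T) ∧ ¬¬¬Q
= ¬T ∧ ¬¬¬Q
= ¬T ∧ ¬Q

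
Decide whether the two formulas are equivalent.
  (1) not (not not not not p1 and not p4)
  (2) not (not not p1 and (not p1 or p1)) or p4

E1: not (not not not not p1 and not p4)
    = not not not p1 or p4   — De Morgan
    = not p1 or p4   — double negation
E2: not (not not p1 and (not p1 or p1)) or p4
    = not not not p1 or p4   — complement / identity
    = not p1 or p4   — double negation
Both reduce to not p1 or p4, so they are equivalent.

Yes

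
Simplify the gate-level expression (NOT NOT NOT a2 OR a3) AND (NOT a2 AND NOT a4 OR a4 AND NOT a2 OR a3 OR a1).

(NOT NOT NOT a2 OR a3) AND (NOT a2 AND NOT a4 OR a4 AND NOT a2 OR a3 OR a1)
= (NOT NOT NOT a2 OR a3) AND (NOT a2 OR a3 OR a1)   [distribution]
= (NOT a2 OR a3) AND (NOT a2 OR a3 OR a1)   [double negation]
= NOT a2 OR a3   [absorption]

NOT a2 OR a3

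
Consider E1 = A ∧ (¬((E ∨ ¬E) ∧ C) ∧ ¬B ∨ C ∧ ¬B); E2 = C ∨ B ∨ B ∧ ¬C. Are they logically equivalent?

E1: A ∧ (¬((E ∨ ¬E) ∧ C) ∧ ¬B ∨ C ∧ ¬B)
    = A ∧ (¬C ∧ ¬B ∨ C ∧ ¬B)   — complement / identity
    = A ∧ ¬B   — distribution
E2: C ∨ B ∨ B ∧ ¬C
    = C ∨ B   — absorption
These differ: at A=0, B=1, C=1, E=0, E1 = 0 but E2 = 1.

No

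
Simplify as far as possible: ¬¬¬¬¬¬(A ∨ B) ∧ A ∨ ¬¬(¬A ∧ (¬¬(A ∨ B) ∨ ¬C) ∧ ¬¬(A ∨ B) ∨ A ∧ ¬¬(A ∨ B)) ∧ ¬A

¬¬¬¬¬¬(A ∨ B) ∧ A ∨ ¬¬(¬A ∧ (¬¬(A ∨ B) ∨ ¬C) ∧ ¬¬(A ∨ B) ∨ A ∧ ¬¬(A ∨ B)) ∧ ¬A
= ¬¬¬¬¬¬(A ∨ B) ∧ A ∨ ¬¬(¬A ∧ ¬¬(A ∨ B) ∨ A ∧ ¬¬(A ∨ B)) ∧ ¬A   — absorption
= ¬¬¬¬¬¬(A ∨ B) ∧ A ∨ ¬¬¬¬(A ∨ B) ∧ ¬A   — distribution
= ¬¬¬¬(A ∨ B) ∧ A ∨ ¬¬¬¬(A ∨ B) ∧ ¬A   — double negation
= ¬¬¬¬(A ∨ B)   — distribution
= ¬¬(A ∨ B)   — double negation
= A ∨ B   — double negation

A ∨ B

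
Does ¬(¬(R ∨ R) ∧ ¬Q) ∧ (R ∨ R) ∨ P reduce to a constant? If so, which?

¬(¬(R ∨ R) ∧ ¬Q) ∧ (R ∨ R) ∨ P
= (R ∨ R ∨ Q) ∧ (R ∨ R) ∨ P   [De Morgan]
= R ∨ R ∨ P   [absorption]
= R ∨ P   [idempotence]
This depends on P, R, so it is not a constant.

no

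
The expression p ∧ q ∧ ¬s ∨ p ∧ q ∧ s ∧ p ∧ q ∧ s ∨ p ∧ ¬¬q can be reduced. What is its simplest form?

p ∧ q

p ∧ q ∧ ¬s ∨ p ∧ q ∧ s ∧ p ∧ q ∧ s ∨ p ∧ ¬¬q
= p ∧ q ∧ ¬s ∨ p ∧ q ∧ s ∨ p ∧ ¬¬q   [idempotence]
= p ∧ q ∨ p ∧ ¬¬q   [distribution]
= p ∧ q ∨ p ∧ q   [double negation]
= p ∧ q   [idempotence]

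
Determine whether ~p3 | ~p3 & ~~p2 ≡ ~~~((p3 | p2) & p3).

E1: ~p3 | ~p3 & ~~p2
    = ~p3 | ~p3 & p2   (double negation)
    = ~p3   (absorption)
E2: ~~~((p3 | p2) & p3)
    = ~~~p3   (absorption)
    = ~p3   (double negation)
Both reduce to ~p3, so they are equivalent.

Yes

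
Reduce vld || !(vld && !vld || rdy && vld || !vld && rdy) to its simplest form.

vld || !(vld && !vld || rdy && vld || !vld && rdy)
= vld || !(rdy && vld || !vld && rdy)   [complement / identity]
= vld || !rdy   [distribution]

vld || !rdy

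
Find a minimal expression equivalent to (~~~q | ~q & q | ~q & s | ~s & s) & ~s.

(~~~q | ~q & q | ~q & s | ~s & s) & ~s
= (~q | ~q & q | ~q & s | ~s & s) & ~s   [double negation]
= (~q | ~q & s | ~s & s) & ~s   [complement / identity]
= (~q | ~q & s) & ~s   [complement / identity]
= ~q & ~s   [absorption]

~q & ~s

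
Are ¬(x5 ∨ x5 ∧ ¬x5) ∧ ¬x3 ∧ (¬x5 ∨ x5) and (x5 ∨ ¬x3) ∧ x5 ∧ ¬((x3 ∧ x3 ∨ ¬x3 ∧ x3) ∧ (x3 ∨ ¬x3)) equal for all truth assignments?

No

E1: ¬(x5 ∨ x5 ∧ ¬x5) ∧ ¬x3 ∧ (¬x5 ∨ x5)
    = ¬x5 ∧ ¬x3 ∧ (¬x5 ∨ x5)   [complement / identity]
    = ¬x5 ∧ ¬x3   [complement / identity]
E2: (x5 ∨ ¬x3) ∧ x5 ∧ ¬((x3 ∧ x3 ∨ ¬x3 ∧ x3) ∧ (x3 ∨ ¬x3))
    = x5 ∧ ¬((x3 ∧ x3 ∨ ¬x3 ∧ x3) ∧ (x3 ∨ ¬x3))   [absorption]
    = x5 ∧ ¬(x3 ∧ (x3 ∨ ¬x3))   [distribution]
    = x5 ∧ ¬x3   [complement / identity]
These differ: at x3=0, x5=0, E1 = 1 but E2 = 0.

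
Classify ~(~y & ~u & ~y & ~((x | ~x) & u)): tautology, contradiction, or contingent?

~(~y & ~u & ~y & ~((x | ~x) & u))
= ~(~y & ~u & ~y & ~u)   — complement / identity
= ~(~y & ~u)   — idempotence
= y | u   — De Morgan
This depends on u, y, so it is not a constant.

contingent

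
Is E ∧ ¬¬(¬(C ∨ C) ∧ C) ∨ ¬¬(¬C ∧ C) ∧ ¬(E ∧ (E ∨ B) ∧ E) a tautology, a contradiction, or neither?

contradiction

E ∧ ¬¬(¬(C ∨ C) ∧ C) ∨ ¬¬(¬C ∧ C) ∧ ¬(E ∧ (E ∨ B) ∧ E)
= E ∧ ¬¬(¬(C ∨ C) ∧ C) ∨ ¬¬(¬C ∧ C) ∧ ¬(E ∧ E)   (absorption)
= E ∧ ¬¬(¬(C ∨ C) ∧ C) ∨ ¬¬(¬C ∧ C) ∧ ¬E   (idempotence)
= E ∧ ¬¬(¬C ∧ C) ∨ ¬¬(¬C ∧ C) ∧ ¬E   (idempotence)
= ¬¬(¬C ∧ C)   (distribution)
= ¬C ∧ C   (double negation)
= False   (complement)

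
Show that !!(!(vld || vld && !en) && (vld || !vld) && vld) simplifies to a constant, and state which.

!!(!(vld || vld && !en) && (vld || !vld) && vld)
= !!(!vld && (vld || !vld) && vld)   (absorption)
= !vld && (vld || !vld) && vld   (double negation)
= !vld && vld   (complement / identity)
= false   (complement)

false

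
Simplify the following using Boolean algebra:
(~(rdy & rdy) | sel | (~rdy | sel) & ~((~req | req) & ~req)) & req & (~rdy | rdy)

(~(rdy & rdy) | sel | (~rdy | sel) & ~((~req | req) & ~req)) & req & (~rdy | rdy)
= (~(rdy & rdy) | sel | (~rdy | sel) & ~((~req | req) & ~req)) & req   [complement / identity]
= (~rdy | sel | (~rdy | sel) & ~((~req | req) & ~req)) & req   [idempotence]
= (~rdy | sel | (~rdy | sel) & ~~req) & req   [complement / identity]
= (~rdy | sel | (~rdy | sel) & req) & req   [double negation]
= (~rdy | sel) & req   [absorption]

(~rdy | sel) & req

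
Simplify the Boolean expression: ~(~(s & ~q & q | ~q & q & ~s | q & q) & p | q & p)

~p

~(~(s & ~q & q | ~q & q & ~s | q & q) & p | q & p)
= ~(~(~q & q | q & q) & p | q & p)   (distribution)
= ~(~q & p | q & p)   (distribution)
= ~p   (distribution)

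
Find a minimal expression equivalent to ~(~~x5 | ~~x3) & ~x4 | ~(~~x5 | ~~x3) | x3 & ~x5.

~(~~x5 | ~~x3) & ~x4 | ~(~~x5 | ~~x3) | x3 & ~x5
= ~(~~x5 | ~~x3) | x3 & ~x5   [absorption]
= ~x5 & ~x3 | x3 & ~x5   [De Morgan]
= ~x5   [distribution]

~x5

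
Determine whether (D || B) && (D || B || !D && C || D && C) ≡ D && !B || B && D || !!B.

E1: (D || B) && (D || B || !D && C || D && C)
    = (D || B) && (D || B || C)   [distribution]
    = D || B   [absorption]
E2: D && !B || B && D || !!B
    = D || !!B   [distribution]
    = D || B   [double negation]
Both reduce to D || B, so they are equivalent.

Yes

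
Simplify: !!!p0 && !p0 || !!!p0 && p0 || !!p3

!p0 || p3

!!!p0 && !p0 || !!!p0 && p0 || !!p3
= !!!p0 || !!p3   (distribution)
= !!!p0 || p3   (double negation)
= !p0 || p3   (double negation)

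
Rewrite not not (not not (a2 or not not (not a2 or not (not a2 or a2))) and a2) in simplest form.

not not (not not (a2 or not not (not a2 or not (not a2 or a2))) and a2)
= not not ((a2 or not not (not a2 or not (not a2 or a2))) and a2)   (double negation)
= not not ((a2 or not (a2 and (not a2 or a2))) and a2)   (De Morgan)
= not not ((a2 or not a2) and a2)   (complement / identity)
= not not a2   (complement / identity)
= a2   (double negation)

a2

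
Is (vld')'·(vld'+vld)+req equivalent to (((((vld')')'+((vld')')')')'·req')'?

E1: (vld')'·(vld'+vld)+req
    = vld·(vld'+vld)+req   [double negation]
    = vld+req   [complement / identity]
E2: (((((vld')')'+((vld')')')')'·req')'
    = (((((vld')')')')'·req')'   [idempotence]
    = (((vld')')'·req')'   [double negation]
    = (vld'·req')'   [double negation]
    = vld+req   [De Morgan]
Both reduce to vld+req, so they are equivalent.

Yes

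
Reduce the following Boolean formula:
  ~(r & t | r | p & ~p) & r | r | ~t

r | ~t

~(r & t | r | p & ~p) & r | r | ~t
= ~(r | p & ~p) & r | r | ~t
= ~r & r | r | ~t
= r | ~t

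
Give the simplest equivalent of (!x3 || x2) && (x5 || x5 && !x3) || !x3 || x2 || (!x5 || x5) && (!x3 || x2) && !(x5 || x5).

!x3 || x2

(!x3 || x2) && (x5 || x5 && !x3) || !x3 || x2 || (!x5 || x5) && (!x3 || x2) && !(x5 || x5)
= (!x3 || x2) && (x5 || x5 && !x3) || !x3 || x2 || (!x3 || x2) && !(x5 || x5)   — complement / identity
= (!x3 || x2) && x5 || !x3 || x2 || (!x3 || x2) && !(x5 || x5)   — absorption
= !x3 || x2 || (!x3 || x2) && !(x5 || x5)   — absorption
= !x3 || x2 || (!x3 || x2) && !x5   — idempotence
= !x3 || x2   — absorption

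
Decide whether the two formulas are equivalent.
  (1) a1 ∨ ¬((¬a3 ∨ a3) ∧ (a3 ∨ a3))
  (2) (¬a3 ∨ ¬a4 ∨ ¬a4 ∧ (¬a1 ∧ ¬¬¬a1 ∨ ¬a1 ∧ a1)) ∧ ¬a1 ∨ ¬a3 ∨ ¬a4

E1: a1 ∨ ¬((¬a3 ∨ a3) ∧ (a3 ∨ a3))
    = a1 ∨ ¬(¬a3 ∧ a3 ∨ a3)
    = a1 ∨ ¬a3
E2: (¬a3 ∨ ¬a4 ∨ ¬a4 ∧ (¬a1 ∧ ¬¬¬a1 ∨ ¬a1 ∧ a1)) ∧ ¬a1 ∨ ¬a3 ∨ ¬a4
    = (¬a3 ∨ ¬a4 ∨ ¬a4 ∧ (¬a1 ∧ ¬a1 ∨ ¬a1 ∧ a1)) ∧ ¬a1 ∨ ¬a3 ∨ ¬a4
    = (¬a3 ∨ ¬a4 ∨ ¬a4 ∧ ¬a1) ∧ ¬a1 ∨ ¬a3 ∨ ¬a4
    = (¬a3 ∨ ¬a4) ∧ ¬a1 ∨ ¬a3 ∨ ¬a4
    = ¬a3 ∨ ¬a4
These differ: at a1=1, a3=1, a4=1, E1 = 1 but E2 = 0.

No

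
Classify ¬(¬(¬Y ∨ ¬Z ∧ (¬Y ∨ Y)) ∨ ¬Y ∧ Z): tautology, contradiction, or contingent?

contingent

¬(¬(¬Y ∨ ¬Z ∧ (¬Y ∨ Y)) ∨ ¬Y ∧ Z)
= ¬(¬(¬Y ∨ ¬Z) ∨ ¬Y ∧ Z)   — complement / identity
= ¬(Y ∧ Z ∨ ¬Y ∧ Z)   — De Morgan
= ¬Z   — distribution
This depends on Z, so it is not a constant.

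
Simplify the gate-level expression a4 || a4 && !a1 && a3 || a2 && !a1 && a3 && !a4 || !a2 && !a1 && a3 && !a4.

a4 || !a1 && a3

a4 || a4 && !a1 && a3 || a2 && !a1 && a3 && !a4 || !a2 && !a1 && a3 && !a4
= a4 || a4 && !a1 && a3 || !a1 && a3 && !a4   (distribution)
= a4 || !a1 && a3   (distribution)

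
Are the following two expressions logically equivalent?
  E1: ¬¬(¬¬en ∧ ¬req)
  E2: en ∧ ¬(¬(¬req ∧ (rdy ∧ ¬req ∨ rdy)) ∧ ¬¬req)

E1: ¬¬(¬¬en ∧ ¬req)
    = ¬¬(en ∧ ¬req)
    = en ∧ ¬req
E2: en ∧ ¬(¬(¬req ∧ (rdy ∧ ¬req ∨ rdy)) ∧ ¬¬req)
    = en ∧ (¬req ∧ (rdy ∧ ¬req ∨ rdy) ∨ ¬req)
    = en ∧ (¬req ∧ rdy ∨ ¬req)
    = en ∧ ¬req
Both reduce to en ∧ ¬req, so they are equivalent.

Yes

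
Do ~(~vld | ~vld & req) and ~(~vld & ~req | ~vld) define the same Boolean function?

E1: ~(~vld | ~vld & req)
    = ~~vld   [absorption]
    = vld   [double negation]
E2: ~(~vld & ~req | ~vld)
    = ~~vld   [absorption]
    = vld   [double negation]
Both reduce to vld, so they are equivalent.

Yes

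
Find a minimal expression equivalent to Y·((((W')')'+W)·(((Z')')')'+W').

Y·((((W')')'+W)·(((Z')')')'+W')
= Y·((W'+W)·(((Z')')')'+W')   [double negation]
= Y·((((Z')')')'+W')   [complement / identity]
= Y·((Z')'+W')   [double negation]
= Y·(Z+W')   [double negation]

Y·(Z+W')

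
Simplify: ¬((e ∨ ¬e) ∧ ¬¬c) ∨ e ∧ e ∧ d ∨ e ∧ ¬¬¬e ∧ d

¬c ∨ d ∧ e

¬((e ∨ ¬e) ∧ ¬¬c) ∨ e ∧ e ∧ d ∨ e ∧ ¬¬¬e ∧ d
= ¬¬¬c ∨ e ∧ e ∧ d ∨ e ∧ ¬¬¬e ∧ d   [complement / identity]
= ¬¬¬c ∨ e ∧ e ∧ d ∨ e ∧ ¬e ∧ d   [double negation]
= ¬¬¬c ∨ (e ∧ d ∨ ¬e ∧ d) ∧ e   [distribution]
= ¬c ∨ (e ∧ d ∨ ¬e ∧ d) ∧ e   [double negation]
= ¬c ∨ d ∧ e   [distribution]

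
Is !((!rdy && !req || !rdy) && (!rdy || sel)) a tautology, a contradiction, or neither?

neither

!((!rdy && !req || !rdy) && (!rdy || sel))
= !(!rdy && (!rdy || sel))   [absorption]
= !!rdy   [absorption]
= rdy   [double negation]
This depends on rdy, so it is not a constant.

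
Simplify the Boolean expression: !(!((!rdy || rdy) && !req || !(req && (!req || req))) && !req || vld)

!(!((!rdy || rdy) && !req || !(req && (!req || req))) && !req || vld)
= !(!(!req || !(req && (!req || req))) && !req || vld)
= !(!(!req || !req) && !req || vld)
= !(req && req && !req || vld)
= !(req && !req || vld)
= !vld

!vld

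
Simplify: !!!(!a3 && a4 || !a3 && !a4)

!!!(!a3 && a4 || !a3 && !a4)
= !!!!a3   (distribution)
= !!a3   (double negation)
= a3   (double negation)

a3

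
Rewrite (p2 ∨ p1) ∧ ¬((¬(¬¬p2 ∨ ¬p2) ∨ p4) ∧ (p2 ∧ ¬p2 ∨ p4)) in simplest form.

(p2 ∨ p1) ∧ ¬p4

(p2 ∨ p1) ∧ ¬((¬(¬¬p2 ∨ ¬p2) ∨ p4) ∧ (p2 ∧ ¬p2 ∨ p4))
= (p2 ∨ p1) ∧ ¬((¬p2 ∧ p2 ∨ p4) ∧ (p2 ∧ ¬p2 ∨ p4))   [De Morgan]
= (p2 ∨ p1) ∧ ¬(p4 ∧ (p2 ∧ ¬p2 ∨ p4))   [complement / identity]
= (p2 ∨ p1) ∧ ¬(p4 ∧ p4)   [complement / identity]
= (p2 ∨ p1) ∧ ¬p4   [idempotence]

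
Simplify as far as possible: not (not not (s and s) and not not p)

not s or not p

not (not not (s and s) and not not p)
= not (not not s and not not p)
= not s or not p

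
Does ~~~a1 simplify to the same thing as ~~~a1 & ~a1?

E1: ~~~a1
    = ~a1   (double negation)
E2: ~~~a1 & ~a1
    = ~a1 & ~a1   (double negation)
    = ~a1   (idempotence)
Both reduce to ~a1, so they are equivalent.

Yes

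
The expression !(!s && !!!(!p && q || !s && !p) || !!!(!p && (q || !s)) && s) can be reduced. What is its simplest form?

!p && (q || !s)

!(!s && !!!(!p && q || !s && !p) || !!!(!p && (q || !s)) && s)
= !(!s && !!!(!p && (q || !s)) || !!!(!p && (q || !s)) && s)   (distribution)
= !!!!(!p && (q || !s))   (distribution)
= !!(!p && (q || !s))   (double negation)
= !p && (q || !s)   (double negation)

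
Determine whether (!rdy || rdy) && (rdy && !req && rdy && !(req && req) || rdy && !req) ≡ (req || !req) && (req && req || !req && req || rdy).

No

E1: (!rdy || rdy) && (rdy && !req && rdy && !(req && req) || rdy && !req)
    = rdy && !req && rdy && !(req && req) || rdy && !req   [complement / identity]
    = rdy && !req && rdy && !req || rdy && !req   [idempotence]
    = rdy && !req || rdy && !req   [idempotence]
    = rdy && !req   [idempotence]
E2: (req || !req) && (req && req || !req && req || rdy)
    = req && req || !req && req || rdy   [complement / identity]
    = req || rdy   [distribution]
These differ: at rdy=0, req=1, E1 = 0 but E2 = 1.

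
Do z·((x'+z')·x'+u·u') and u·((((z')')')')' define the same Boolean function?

E1: z·((x'+z')·x'+u·u')
    = z·(x'+u·u')   — absorption
    = z·x'   — complement / identity
E2: u·((((z')')')')'
    = u·((z')')'   — double negation
    = u·z'   — double negation
These differ: at u=1, x=0, z=0, E1 = 0 but E2 = 1.

No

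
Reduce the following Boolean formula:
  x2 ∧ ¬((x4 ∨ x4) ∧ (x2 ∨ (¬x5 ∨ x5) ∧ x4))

x2 ∧ ¬((x4 ∨ x4) ∧ (x2 ∨ (¬x5 ∨ x5) ∧ x4))
= x2 ∧ ¬((x4 ∨ x4) ∧ (x2 ∨ x4))
= x2 ∧ ¬(x4 ∨ x4 ∧ x2)
= x2 ∧ ¬x4

x2 ∧ ¬x4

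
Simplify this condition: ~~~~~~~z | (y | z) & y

~z | y

~~~~~~~z | (y | z) & y
= ~~~~~z | (y | z) & y   — double negation
= ~~~~~z | y   — absorption
= ~~~z | y   — double negation
= ~z | y   — double negation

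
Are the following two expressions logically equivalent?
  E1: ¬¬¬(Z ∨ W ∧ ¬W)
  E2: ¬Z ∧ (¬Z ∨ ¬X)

E1: ¬¬¬(Z ∨ W ∧ ¬W)
    = ¬¬¬Z
    = ¬Z
E2: ¬Z ∧ (¬Z ∨ ¬X)
    = ¬Z
Both reduce to ¬Z, so they are equivalent.

Yes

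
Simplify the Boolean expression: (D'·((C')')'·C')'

D+C

(D'·((C')')'·C')'
= (D'·C'·C')'   [double negation]
= (D'·C')'   [idempotence]
= D+C   [De Morgan]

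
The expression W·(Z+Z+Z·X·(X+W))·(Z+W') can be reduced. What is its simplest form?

W·Z

W·(Z+Z+Z·X·(X+W))·(Z+W')
= W·(Z+Z+Z·X)·(Z+W')   (absorption)
= W·(Z+Z)·(Z+W')   (absorption)
= W·Z·(Z+W')   (idempotence)
= W·Z   (absorption)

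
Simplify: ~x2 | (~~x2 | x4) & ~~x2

1

~x2 | (~~x2 | x4) & ~~x2
= ~x2 | ~~x2   — absorption
= ~x2 | x2   — double negation
= 1   — complement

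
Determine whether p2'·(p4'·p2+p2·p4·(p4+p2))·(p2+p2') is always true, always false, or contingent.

p2'·(p4'·p2+p2·p4·(p4+p2))·(p2+p2')
= p2'·(p4'·p2+p2·p4)·(p2+p2')   [absorption]
= p2'·(p4'·p2+p2·p4)   [complement / identity]
= p2'·p2   [distribution]
= 0   [complement]

always false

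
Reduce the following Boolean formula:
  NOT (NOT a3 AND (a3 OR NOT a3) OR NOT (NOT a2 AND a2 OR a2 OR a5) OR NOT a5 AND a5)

a3 AND (a2 OR a5)

NOT (NOT a3 AND (a3 OR NOT a3) OR NOT (NOT a2 AND a2 OR a2 OR a5) OR NOT a5 AND a5)
= NOT (NOT a3 AND (a3 OR NOT a3) OR NOT (NOT a2 AND a2 OR a2 OR a5))   [complement / identity]
= NOT (NOT a3 OR NOT (NOT a2 AND a2 OR a2 OR a5))   [complement / identity]
= NOT (NOT a3 OR NOT (a2 OR a5))   [complement / identity]
= a3 AND (a2 OR a5)   [De Morgan]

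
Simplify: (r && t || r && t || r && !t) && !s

r && !s

(r && t || r && t || r && !t) && !s
= (r && t || r && !t) && !s
= r && !s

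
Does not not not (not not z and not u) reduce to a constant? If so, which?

no

not not not (not not z and not u)
= not not (not z or u)   — De Morgan
= not z or u   — double negation
This depends on u, z, so it is not a constant.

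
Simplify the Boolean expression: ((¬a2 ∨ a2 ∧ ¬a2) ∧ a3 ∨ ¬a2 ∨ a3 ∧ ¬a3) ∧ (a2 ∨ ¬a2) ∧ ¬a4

¬a2 ∧ ¬a4

((¬a2 ∨ a2 ∧ ¬a2) ∧ a3 ∨ ¬a2 ∨ a3 ∧ ¬a3) ∧ (a2 ∨ ¬a2) ∧ ¬a4
= ((¬a2 ∨ a2 ∧ ¬a2) ∧ a3 ∨ ¬a2 ∨ a3 ∧ ¬a3) ∧ ¬a4   (complement / identity)
= ((¬a2 ∨ a2 ∧ ¬a2) ∧ a3 ∨ ¬a2) ∧ ¬a4   (complement / identity)
= (¬a2 ∧ a3 ∨ ¬a2) ∧ ¬a4   (complement / identity)
= ¬a2 ∧ ¬a4   (absorption)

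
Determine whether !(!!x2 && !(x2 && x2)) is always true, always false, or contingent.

always true

!(!!x2 && !(x2 && x2))
= !x2 || x2 && x2   [De Morgan]
= !x2 || x2   [idempotence]
= true   [complement]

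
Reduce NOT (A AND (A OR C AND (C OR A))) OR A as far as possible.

TRUE

NOT (A AND (A OR C AND (C OR A))) OR A
= NOT (A AND (A OR C)) OR A   [absorption]
= NOT A OR A   [absorption]
= TRUE   [complement]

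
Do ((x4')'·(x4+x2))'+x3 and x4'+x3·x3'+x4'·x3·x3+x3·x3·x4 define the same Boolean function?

Yes

E1: ((x4')'·(x4+x2))'+x3
    = (x4·(x4+x2))'+x3   [double negation]
    = x4'+x3   [absorption]
E2: x4'+x3·x3'+x4'·x3·x3+x3·x3·x4
    = x4'+x3·x3'+x3·x3   [distribution]
    = x4'+x3   [distribution]
Both reduce to x4'+x3, so they are equivalent.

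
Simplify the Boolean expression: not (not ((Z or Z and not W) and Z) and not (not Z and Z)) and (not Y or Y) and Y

not (not ((Z or Z and not W) and Z) and not (not Z and Z)) and (not Y or Y) and Y
= ((Z or Z and not W) and Z or not Z and Z) and (not Y or Y) and Y   (De Morgan)
= (Z and Z or not Z and Z) and (not Y or Y) and Y   (absorption)
= Z and (not Y or Y) and Y   (distribution)
= Z and Y   (complement / identity)

Z and Y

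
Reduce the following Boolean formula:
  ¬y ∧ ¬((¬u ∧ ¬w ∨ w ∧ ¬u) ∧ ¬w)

¬y ∧ (u ∨ w)

¬y ∧ ¬((¬u ∧ ¬w ∨ w ∧ ¬u) ∧ ¬w)
= ¬y ∧ ¬(¬u ∧ ¬w)
= ¬y ∧ (u ∨ w)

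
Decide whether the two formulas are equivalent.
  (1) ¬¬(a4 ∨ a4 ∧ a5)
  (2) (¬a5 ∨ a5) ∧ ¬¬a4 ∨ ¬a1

No

E1: ¬¬(a4 ∨ a4 ∧ a5)
    = ¬¬a4
    = a4
E2: (¬a5 ∨ a5) ∧ ¬¬a4 ∨ ¬a1
    = (¬a5 ∨ a5) ∧ a4 ∨ ¬a1
    = a4 ∨ ¬a1
These differ: at a1=0, a4=0, a5=0, E1 = 0 but E2 = 1.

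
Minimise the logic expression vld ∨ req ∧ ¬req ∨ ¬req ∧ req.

vld ∨ req ∧ ¬req ∨ ¬req ∧ req
= vld ∨ req ∧ ¬req   — complement / identity
= vld   — complement / identity

vld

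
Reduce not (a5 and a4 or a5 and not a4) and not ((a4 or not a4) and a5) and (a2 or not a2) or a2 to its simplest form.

not (a5 and a4 or a5 and not a4) and not ((a4 or not a4) and a5) and (a2 or not a2) or a2
= not ((a4 or not a4) and a5) and not ((a4 or not a4) and a5) and (a2 or not a2) or a2   (distribution)
= not ((a4 or not a4) and a5) and not ((a4 or not a4) and a5) or a2   (complement / identity)
= not ((a4 or not a4) and a5) or a2   (idempotence)
= not a5 or a2   (complement / identity)

not a5 or a2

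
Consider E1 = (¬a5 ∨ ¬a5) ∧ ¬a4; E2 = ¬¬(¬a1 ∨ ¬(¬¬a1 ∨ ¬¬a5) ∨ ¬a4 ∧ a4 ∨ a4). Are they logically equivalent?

E1: (¬a5 ∨ ¬a5) ∧ ¬a4
    = ¬a5 ∧ ¬a4
E2: ¬¬(¬a1 ∨ ¬(¬¬a1 ∨ ¬¬a5) ∨ ¬a4 ∧ a4 ∨ a4)
    = ¬a1 ∨ ¬(¬¬a1 ∨ ¬¬a5) ∨ ¬a4 ∧ a4 ∨ a4
    = ¬a1 ∨ ¬a1 ∧ ¬a5 ∨ ¬a4 ∧ a4 ∨ a4
    = ¬a1 ∨ ¬a1 ∧ ¬a5 ∨ a4
    = ¬a1 ∨ a4
These differ: at a1=0, a4=1, a5=0, E1 = 0 but E2 = 1.

No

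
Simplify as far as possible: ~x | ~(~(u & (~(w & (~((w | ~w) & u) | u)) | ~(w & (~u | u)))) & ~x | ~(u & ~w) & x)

~x | u & ~w

~x | ~(~(u & (~(w & (~((w | ~w) & u) | u)) | ~(w & (~u | u)))) & ~x | ~(u & ~w) & x)
= ~x | ~(~(u & (~(w & (~u | u)) | ~(w & (~u | u)))) & ~x | ~(u & ~w) & x)
= ~x | ~(~(u & ~(w & (~u | u))) & ~x | ~(u & ~w) & x)
= ~x | ~(~(u & ~w) & ~x | ~(u & ~w) & x)
= ~x | ~~(u & ~w)
= ~x | u & ~w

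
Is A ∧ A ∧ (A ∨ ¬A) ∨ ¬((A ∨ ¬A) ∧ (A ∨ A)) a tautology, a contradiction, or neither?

A ∧ A ∧ (A ∨ ¬A) ∨ ¬((A ∨ ¬A) ∧ (A ∨ A))
= A ∧ A ∨ ¬((A ∨ ¬A) ∧ (A ∨ A))   (complement / identity)
= A ∧ A ∨ ¬(¬A ∧ A ∨ A)   (distribution)
= A ∧ A ∨ ¬A   (complement / identity)
= A ∨ ¬A   (idempotence)
= True   (complement)

tautology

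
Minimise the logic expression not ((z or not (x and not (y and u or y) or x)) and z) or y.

not z or y

not ((z or not (x and not (y and u or y) or x)) and z) or y
= not ((z or not (x and not y or x)) and z) or y   (absorption)
= not ((z or not x) and z) or y   (absorption)
= not z or y   (absorption)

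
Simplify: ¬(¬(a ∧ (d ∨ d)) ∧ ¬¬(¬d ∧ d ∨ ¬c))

a ∧ d ∨ c

¬(¬(a ∧ (d ∨ d)) ∧ ¬¬(¬d ∧ d ∨ ¬c))
= ¬(¬(a ∧ (d ∨ d)) ∧ ¬¬¬c)   [complement / identity]
= ¬(¬(a ∧ (d ∨ d)) ∧ ¬c)   [double negation]
= ¬(¬(a ∧ d) ∧ ¬c)   [idempotence]
= a ∧ d ∨ c   [De Morgan]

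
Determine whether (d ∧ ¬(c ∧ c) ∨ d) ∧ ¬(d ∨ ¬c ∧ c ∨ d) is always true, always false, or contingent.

always false

(d ∧ ¬(c ∧ c) ∨ d) ∧ ¬(d ∨ ¬c ∧ c ∨ d)
= (d ∧ ¬(c ∧ c) ∨ d) ∧ ¬(d ∨ d)   (complement / identity)
= (d ∧ ¬c ∨ d) ∧ ¬(d ∨ d)   (idempotence)
= (d ∧ ¬c ∨ d) ∧ ¬d   (idempotence)
= d ∧ ¬d   (absorption)
= False   (complement)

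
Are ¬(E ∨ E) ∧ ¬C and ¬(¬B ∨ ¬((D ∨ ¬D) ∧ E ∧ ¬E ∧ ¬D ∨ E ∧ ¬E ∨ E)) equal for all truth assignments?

No

E1: ¬(E ∨ E) ∧ ¬C
    = ¬E ∧ ¬C
E2: ¬(¬B ∨ ¬((D ∨ ¬D) ∧ E ∧ ¬E ∧ ¬D ∨ E ∧ ¬E ∨ E))
    = ¬(¬B ∨ ¬(E ∧ ¬E ∧ ¬D ∨ E ∧ ¬E ∨ E))
    = ¬(¬B ∨ ¬(E ∧ ¬E ∨ E))
    = B ∧ (E ∧ ¬E ∨ E)
    = B ∧ E
These differ: at B=1, C=0, D=0, E=1, E1 = 0 but E2 = 1.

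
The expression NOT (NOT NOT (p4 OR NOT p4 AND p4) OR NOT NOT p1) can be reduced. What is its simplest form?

NOT (NOT NOT (p4 OR NOT p4 AND p4) OR NOT NOT p1)
= NOT (NOT NOT p4 OR NOT NOT p1)   — complement / identity
= NOT p4 AND NOT p1   — De Morgan

NOT p4 AND NOT p1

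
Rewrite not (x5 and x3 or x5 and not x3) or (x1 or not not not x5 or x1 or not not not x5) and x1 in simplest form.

not x5 or x1

not (x5 and x3 or x5 and not x3) or (x1 or not not not x5 or x1 or not not not x5) and x1
= not x5 or (x1 or not not not x5 or x1 or not not not x5) and x1   — distribution
= not x5 or (x1 or not not not x5) and x1   — idempotence
= not x5 or (x1 or not x5) and x1   — double negation
= not x5 or x1   — absorption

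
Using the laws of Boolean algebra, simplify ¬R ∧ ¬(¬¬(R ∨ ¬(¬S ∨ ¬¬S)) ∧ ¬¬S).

¬R

¬R ∧ ¬(¬¬(R ∨ ¬(¬S ∨ ¬¬S)) ∧ ¬¬S)
= ¬R ∧ (¬(R ∨ ¬(¬S ∨ ¬¬S)) ∨ ¬S)   [De Morgan]
= ¬R ∧ (¬(R ∨ S ∧ ¬S) ∨ ¬S)   [De Morgan]
= ¬R ∧ (¬R ∨ ¬S)   [complement / identity]
= ¬R   [absorption]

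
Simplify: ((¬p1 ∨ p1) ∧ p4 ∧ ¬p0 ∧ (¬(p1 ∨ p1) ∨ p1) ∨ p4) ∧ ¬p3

((¬p1 ∨ p1) ∧ p4 ∧ ¬p0 ∧ (¬(p1 ∨ p1) ∨ p1) ∨ p4) ∧ ¬p3
= ((¬p1 ∨ p1) ∧ p4 ∧ ¬p0 ∧ (¬p1 ∨ p1) ∨ p4) ∧ ¬p3   [idempotence]
= (p4 ∧ ¬p0 ∧ (¬p1 ∨ p1) ∨ p4) ∧ ¬p3   [complement / identity]
= (p4 ∧ ¬p0 ∨ p4) ∧ ¬p3   [complement / identity]
= p4 ∧ ¬p3   [absorption]

p4 ∧ ¬p3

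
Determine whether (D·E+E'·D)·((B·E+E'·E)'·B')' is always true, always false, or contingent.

contingent

(D·E+E'·D)·((B·E+E'·E)'·B')'
= (D·E+E'·D)·((B·E)'·B')'
= (D·E+E'·D)·(B·E+B)
= D·(B·E+B)
= D·B
This depends on B, D, so it is not a constant.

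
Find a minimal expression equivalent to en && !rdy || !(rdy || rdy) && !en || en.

!rdy || en

en && !rdy || !(rdy || rdy) && !en || en
= en && !rdy || !rdy && !en || en   [idempotence]
= !rdy || en   [distribution]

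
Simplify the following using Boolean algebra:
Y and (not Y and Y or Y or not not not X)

Y and (not Y and Y or Y or not not not X)
= Y and (not Y and Y or Y or not X)   (double negation)
= Y and (Y or not X)   (complement / identity)
= Y   (absorption)

Y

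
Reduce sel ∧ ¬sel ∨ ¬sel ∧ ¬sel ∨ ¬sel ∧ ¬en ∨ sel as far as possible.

True

sel ∧ ¬sel ∨ ¬sel ∧ ¬sel ∨ ¬sel ∧ ¬en ∨ sel
= ¬sel ∨ ¬sel ∧ ¬en ∨ sel   (distribution)
= ¬sel ∨ sel   (absorption)
= True   (complement)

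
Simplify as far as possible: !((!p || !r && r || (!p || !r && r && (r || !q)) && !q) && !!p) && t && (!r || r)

!((!p || !r && r || (!p || !r && r && (r || !q)) && !q) && !!p) && t && (!r || r)
= !((!p || !r && r || (!p || !r && r) && !q) && !!p) && t && (!r || r)
= !((!p || !r && r) && !!p) && t && (!r || r)
= !(!p && !!p) && t && (!r || r)
= !(!p && !!p) && t
= (p || !p) && t
= t

t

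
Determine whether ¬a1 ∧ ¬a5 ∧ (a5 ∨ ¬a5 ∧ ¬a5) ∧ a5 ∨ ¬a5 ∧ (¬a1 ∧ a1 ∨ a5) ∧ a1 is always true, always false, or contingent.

always false

¬a1 ∧ ¬a5 ∧ (a5 ∨ ¬a5 ∧ ¬a5) ∧ a5 ∨ ¬a5 ∧ (¬a1 ∧ a1 ∨ a5) ∧ a1
= ¬a1 ∧ ¬a5 ∧ (a5 ∨ ¬a5) ∧ a5 ∨ ¬a5 ∧ (¬a1 ∧ a1 ∨ a5) ∧ a1   (idempotence)
= ¬a1 ∧ ¬a5 ∧ a5 ∨ ¬a5 ∧ (¬a1 ∧ a1 ∨ a5) ∧ a1   (complement / identity)
= ¬a1 ∧ ¬a5 ∧ a5 ∨ ¬a5 ∧ a5 ∧ a1   (complement / identity)
= ¬a5 ∧ a5   (distribution)
= False   (complement)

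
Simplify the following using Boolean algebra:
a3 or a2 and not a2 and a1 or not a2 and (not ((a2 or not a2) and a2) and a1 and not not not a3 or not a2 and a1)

a3 or not a2 and a1

a3 or a2 and not a2 and a1 or not a2 and (not ((a2 or not a2) and a2) and a1 and not not not a3 or not a2 and a1)
= a3 or a2 and not a2 and a1 or not a2 and (not ((a2 or not a2) and a2) and a1 and not a3 or not a2 and a1)   (double negation)
= a3 or a2 and not a2 and a1 or not a2 and (not a2 and a1 and not a3 or not a2 and a1)   (complement / identity)
= a3 or a2 and not a2 and a1 or not a2 and not a2 and a1   (absorption)
= a3 or not a2 and a1   (distribution)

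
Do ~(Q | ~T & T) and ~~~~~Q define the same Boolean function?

E1: ~(Q | ~T & T)
    = ~Q   — complement / identity
E2: ~~~~~Q
    = ~~~Q   — double negation
    = ~Q   — double negation
Both reduce to ~Q, so they are equivalent.

Yes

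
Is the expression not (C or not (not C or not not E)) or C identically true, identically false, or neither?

not (C or not (not C or not not E)) or C
= not (C or C and not E) or C   — De Morgan
= not C or C   — absorption
= True   — complement

identically true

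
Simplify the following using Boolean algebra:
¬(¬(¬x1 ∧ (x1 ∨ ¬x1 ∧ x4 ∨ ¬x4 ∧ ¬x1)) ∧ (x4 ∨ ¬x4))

¬(¬(¬x1 ∧ (x1 ∨ ¬x1 ∧ x4 ∨ ¬x4 ∧ ¬x1)) ∧ (x4 ∨ ¬x4))
= ¬(¬(¬x1 ∧ (x1 ∨ ¬x1)) ∧ (x4 ∨ ¬x4))   (distribution)
= ¬¬(¬x1 ∧ (x1 ∨ ¬x1))   (complement / identity)
= ¬¬¬x1   (complement / identity)
= ¬x1   (double negation)

¬x1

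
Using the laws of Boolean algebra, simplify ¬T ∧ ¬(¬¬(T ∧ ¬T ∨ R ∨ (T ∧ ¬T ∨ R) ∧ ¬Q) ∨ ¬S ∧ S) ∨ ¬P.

¬T ∧ ¬(¬¬(T ∧ ¬T ∨ R ∨ (T ∧ ¬T ∨ R) ∧ ¬Q) ∨ ¬S ∧ S) ∨ ¬P
= ¬T ∧ ¬(¬¬(T ∧ ¬T ∨ R) ∨ ¬S ∧ S) ∨ ¬P   (absorption)
= ¬T ∧ ¬¬¬(T ∧ ¬T ∨ R) ∨ ¬P   (complement / identity)
= ¬T ∧ ¬¬¬R ∨ ¬P   (complement / identity)
= ¬T ∧ ¬R ∨ ¬P   (double negation)

¬T ∧ ¬R ∨ ¬P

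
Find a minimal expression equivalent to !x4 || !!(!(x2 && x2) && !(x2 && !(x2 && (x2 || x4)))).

!x4 || !x2

!x4 || !!(!(x2 && x2) && !(x2 && !(x2 && (x2 || x4))))
= !x4 || !!(!(x2 && x2) && !(x2 && !x2))
= !x4 || !(x2 && x2 || x2 && !x2)
= !x4 || !x2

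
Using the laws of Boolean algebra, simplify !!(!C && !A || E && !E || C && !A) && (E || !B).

!!(!C && !A || E && !E || C && !A) && (E || !B)
= !!(!C && !A || C && !A) && (E || !B)
= !!!A && (E || !B)
= !A && (E || !B)

!A && (E || !B)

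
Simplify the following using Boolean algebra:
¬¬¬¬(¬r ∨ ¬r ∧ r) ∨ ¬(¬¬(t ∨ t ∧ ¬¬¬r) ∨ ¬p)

¬r ∨ ¬t ∧ p

¬¬¬¬(¬r ∨ ¬r ∧ r) ∨ ¬(¬¬(t ∨ t ∧ ¬¬¬r) ∨ ¬p)
= ¬¬¬¬(¬r ∨ ¬r ∧ r) ∨ ¬(t ∨ t ∧ ¬¬¬r) ∧ p   [De Morgan]
= ¬¬¬¬¬r ∨ ¬(t ∨ t ∧ ¬¬¬r) ∧ p   [complement / identity]
= ¬¬¬r ∨ ¬(t ∨ t ∧ ¬¬¬r) ∧ p   [double negation]
= ¬¬¬r ∨ ¬(t ∨ t ∧ ¬r) ∧ p   [double negation]
= ¬¬¬r ∨ ¬t ∧ p   [absorption]
= ¬r ∨ ¬t ∧ p   [double negation]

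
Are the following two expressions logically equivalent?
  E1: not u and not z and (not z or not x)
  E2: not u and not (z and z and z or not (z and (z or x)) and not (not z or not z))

E1: not u and not z and (not z or not x)
    = not u and not z
E2: not u and not (z and z and z or not (z and (z or x)) and not (not z or not z))
    = not u and not (z and z and z or not z and not (not z or not z))
    = not u and not (z and z and z or not z and z and z)
    = not u and not (z and z)
    = not u and not z
Both reduce to not u and not z, so they are equivalent.

Yes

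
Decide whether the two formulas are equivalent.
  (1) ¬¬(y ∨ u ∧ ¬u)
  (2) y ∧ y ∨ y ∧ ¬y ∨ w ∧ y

E1: ¬¬(y ∨ u ∧ ¬u)
    = ¬¬y   (complement / identity)
    = y   (double negation)
E2: y ∧ y ∨ y ∧ ¬y ∨ w ∧ y
    = y ∧ y ∨ w ∧ y   (complement / identity)
    = y ∧ (y ∨ w)   (distribution)
    = y   (absorption)
Both reduce to y, so they are equivalent.

Yes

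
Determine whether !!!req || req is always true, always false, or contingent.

!!!req || req
= !req || req   — double negation
= true   — complement

always true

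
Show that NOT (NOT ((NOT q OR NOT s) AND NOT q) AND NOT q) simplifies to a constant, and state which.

TRUE

NOT (NOT ((NOT q OR NOT s) AND NOT q) AND NOT q)
= (NOT q OR NOT s) AND NOT q OR q   (De Morgan)
= NOT q OR q   (absorption)
= TRUE   (complement)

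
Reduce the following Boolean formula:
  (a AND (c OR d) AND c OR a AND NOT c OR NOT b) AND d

(a OR NOT b) AND d

(a AND (c OR d) AND c OR a AND NOT c OR NOT b) AND d
= (a AND c OR a AND NOT c OR NOT b) AND d   (absorption)
= (a OR NOT b) AND d   (distribution)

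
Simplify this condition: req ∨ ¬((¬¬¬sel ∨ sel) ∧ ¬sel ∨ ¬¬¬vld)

req ∨ sel ∧ vld

req ∨ ¬((¬¬¬sel ∨ sel) ∧ ¬sel ∨ ¬¬¬vld)
= req ∨ ¬((¬¬¬sel ∨ sel) ∧ ¬sel ∨ ¬vld)   — double negation
= req ∨ ¬((¬sel ∨ sel) ∧ ¬sel ∨ ¬vld)   — double negation
= req ∨ ¬(¬sel ∨ ¬vld)   — complement / identity
= req ∨ sel ∧ vld   — De Morgan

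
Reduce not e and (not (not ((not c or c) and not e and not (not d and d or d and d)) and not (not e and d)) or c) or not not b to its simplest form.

not e and (not (not ((not c or c) and not e and not (not d and d or d and d)) and not (not e and d)) or c) or not not b
= not e and ((not c or c) and not e and not (not d and d or d and d) or not e and d or c) or not not b
= not e and ((not c or c) and not e and not (not d and d or d and d) or not e and d or c) or b
= not e and (not e and not (not d and d or d and d) or not e and d or c) or b
= not e and (not e and not d or not e and d or c) or b
= not e and (not e or c) or b
= not e or b

not e or b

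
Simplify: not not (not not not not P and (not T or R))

not not (not not not not P and (not T or R))
= not not not not P and (not T or R)   [double negation]
= not not P and (not T or R)   [double negation]
= P and (not T or R)   [double negation]

P and (not T or R)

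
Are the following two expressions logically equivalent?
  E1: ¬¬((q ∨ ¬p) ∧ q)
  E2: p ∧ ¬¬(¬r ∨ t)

No

E1: ¬¬((q ∨ ¬p) ∧ q)
    = ¬¬q
    = q
E2: p ∧ ¬¬(¬r ∨ t)
    = p ∧ (¬r ∨ t)
These differ: at p=0, q=1, r=0, t=0, E1 = 1 but E2 = 0.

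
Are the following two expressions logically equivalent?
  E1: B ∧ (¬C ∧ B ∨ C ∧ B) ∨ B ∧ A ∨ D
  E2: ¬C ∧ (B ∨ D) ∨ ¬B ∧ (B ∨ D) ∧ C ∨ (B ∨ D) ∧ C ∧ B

Yes

E1: B ∧ (¬C ∧ B ∨ C ∧ B) ∨ B ∧ A ∨ D
    = B ∧ B ∨ B ∧ A ∨ D
    = B ∨ B ∧ A ∨ D
    = B ∨ D
E2: ¬C ∧ (B ∨ D) ∨ ¬B ∧ (B ∨ D) ∧ C ∨ (B ∨ D) ∧ C ∧ B
    = ¬C ∧ (B ∨ D) ∨ (B ∨ D) ∧ C
    = B ∨ D
Both reduce to B ∨ D, so they are equivalent.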